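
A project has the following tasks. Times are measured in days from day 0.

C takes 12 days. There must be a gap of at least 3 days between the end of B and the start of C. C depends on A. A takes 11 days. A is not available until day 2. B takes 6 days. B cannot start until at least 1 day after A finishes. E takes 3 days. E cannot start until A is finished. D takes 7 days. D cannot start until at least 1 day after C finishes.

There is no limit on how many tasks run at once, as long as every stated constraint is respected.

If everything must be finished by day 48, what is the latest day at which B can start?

D must finish by day 48; it takes 7 days, so it must start by 48 − 7 = day 41.
C has to be done before D (must start by day 41, minus 1-day gap → day 40). That means finishing by day 40, i.e. starting by 40 − 12 = day 28.
B has to be done before C (must start by day 28, minus 3-day gap → day 25). That means finishing by day 25, i.e. starting by 25 − 6 = day 19.

19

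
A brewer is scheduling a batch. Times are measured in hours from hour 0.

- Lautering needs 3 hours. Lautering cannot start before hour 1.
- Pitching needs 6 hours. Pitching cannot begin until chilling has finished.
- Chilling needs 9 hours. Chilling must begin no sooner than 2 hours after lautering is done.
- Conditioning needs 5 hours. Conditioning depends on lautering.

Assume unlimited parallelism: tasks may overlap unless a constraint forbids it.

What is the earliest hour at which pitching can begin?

15

Lautering waits on its own release at hour 1, so it starts at hour 1 and finishes at 1 + 3 = hour 4.
Chilling cannot begin until lautering (finishes hour 4, plus 2-hour gap → hour 6). It runs from hour 6 to 6 + 9 = hour 15.
Pitching waits on chilling (finishes hour 15), so the earliest it can start is hour 15.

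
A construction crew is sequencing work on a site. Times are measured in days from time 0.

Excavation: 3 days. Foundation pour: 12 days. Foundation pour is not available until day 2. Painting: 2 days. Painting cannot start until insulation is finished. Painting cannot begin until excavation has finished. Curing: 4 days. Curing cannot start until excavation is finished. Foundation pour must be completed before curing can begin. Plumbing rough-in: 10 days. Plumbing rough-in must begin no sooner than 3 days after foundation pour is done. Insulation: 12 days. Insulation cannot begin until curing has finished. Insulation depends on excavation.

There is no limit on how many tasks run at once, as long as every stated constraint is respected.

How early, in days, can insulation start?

Foundation pour cannot begin until its own release at day 2. It runs from day 2 to 2 + 12 = day 14.
Nothing blocks excavation, so it runs from day 0 to day 3.
Curing needs all of excavation (finishes day 3); foundation pour (finishes day 14). That puts its earliest start at day 14; it finishes at 14 + 4 = day 18.
Insulation waits on curing (finishes day 18); excavation (finishes day 3). The latest of these is day 18, which is the earliest insulation can start.

18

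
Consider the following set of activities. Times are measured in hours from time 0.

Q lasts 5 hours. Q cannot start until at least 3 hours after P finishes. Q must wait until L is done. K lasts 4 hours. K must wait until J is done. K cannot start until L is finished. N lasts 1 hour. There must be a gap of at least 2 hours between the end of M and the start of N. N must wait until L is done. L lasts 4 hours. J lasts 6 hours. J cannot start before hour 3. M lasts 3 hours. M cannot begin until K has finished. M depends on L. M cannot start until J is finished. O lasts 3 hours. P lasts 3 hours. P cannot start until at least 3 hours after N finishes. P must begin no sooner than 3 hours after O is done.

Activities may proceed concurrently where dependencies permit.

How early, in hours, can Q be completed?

O can start immediately at hour 0; it finishes at hour 3.
Nothing blocks L, so it runs from hour 0 to hour 4.
J cannot begin until its own release at hour 3. It runs from hour 3 to 3 + 6 = hour 9.
K has to wait for J (finishes hour 9); L (finishes hour 4). The latest of these is hour 9, so K runs hour 9 to 9 + 4 = hour 13.
For M: K (finishes hour 13); L (finishes hour 4); J (finishes hour 9). Taking the maximum gives a start of hour 13, and it finishes at 13 + 3 = hour 16.
N has to wait for M (finishes hour 16, plus 2-hour gap → hour 18); L (finishes hour 4). The latest of these is hour 18, so N runs hour 18 to 18 + 1 = hour 19.
P cannot start until N (finishes hour 19, plus 3-hour gap → hour 22); O (finishes hour 3, plus 3-hour gap → hour 6). The controlling bound is hour 22, so P finishes at 22 + 3 = hour 25.
For Q: P (finishes hour 25, plus 3-hour gap → hour 28); L (finishes hour 4). Taking the maximum gives a start of hour 28, and it finishes at 28 + 5 = hour 33.

33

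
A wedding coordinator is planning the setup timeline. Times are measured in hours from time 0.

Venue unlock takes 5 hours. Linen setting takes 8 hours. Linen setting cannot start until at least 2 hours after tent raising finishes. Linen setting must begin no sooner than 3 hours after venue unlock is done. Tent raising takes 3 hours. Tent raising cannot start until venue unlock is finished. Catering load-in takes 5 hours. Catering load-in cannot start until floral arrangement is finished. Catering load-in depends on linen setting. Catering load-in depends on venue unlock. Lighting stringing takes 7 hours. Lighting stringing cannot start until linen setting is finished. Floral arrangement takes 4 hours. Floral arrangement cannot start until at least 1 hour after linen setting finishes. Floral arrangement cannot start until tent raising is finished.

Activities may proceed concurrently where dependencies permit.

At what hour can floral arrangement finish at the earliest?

23

Venue unlock can start immediately at hour 0; it finishes at hour 5.
After venue unlock (finishes hour 5), tent raising can start at hour 5 and finishes at hour 8.
Linen setting needs all of tent raising (finishes hour 8, plus 2-hour gap → hour 10); venue unlock (finishes hour 5, plus 3-hour gap → hour 8). That puts its earliest start at hour 10; it finishes at 10 + 8 = hour 18.
Floral arrangement cannot start until linen setting (finishes hour 18, plus 1-hour gap → hour 19); tent raising (finishes hour 8). The controlling bound is hour 19, so floral arrangement finishes at 19 + 4 = hour 23.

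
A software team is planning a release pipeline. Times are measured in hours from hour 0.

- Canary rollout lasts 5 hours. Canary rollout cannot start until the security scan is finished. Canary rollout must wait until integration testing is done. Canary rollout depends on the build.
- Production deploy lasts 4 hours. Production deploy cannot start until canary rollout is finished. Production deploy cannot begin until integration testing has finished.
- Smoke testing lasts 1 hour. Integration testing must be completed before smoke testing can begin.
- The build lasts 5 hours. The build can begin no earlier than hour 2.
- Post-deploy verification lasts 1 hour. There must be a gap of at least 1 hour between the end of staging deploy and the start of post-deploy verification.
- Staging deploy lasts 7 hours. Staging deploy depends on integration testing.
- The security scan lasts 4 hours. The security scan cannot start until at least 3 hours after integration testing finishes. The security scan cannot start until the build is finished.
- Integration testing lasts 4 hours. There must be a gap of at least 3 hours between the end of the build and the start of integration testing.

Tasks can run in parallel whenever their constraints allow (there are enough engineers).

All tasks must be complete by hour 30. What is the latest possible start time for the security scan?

Production deploy has no dependents, so it just needs to finish by hour 30. Starting by 30 − 4 = hour 26 achieves that.
Canary rollout has to be done before production deploy (must start by hour 26). That means finishing by hour 26, i.e. starting by 26 − 5 = hour 21.
The security scan feeds into canary rollout (must start by hour 21); so the security scan must finish by hour 21 and therefore start by hour 17.

17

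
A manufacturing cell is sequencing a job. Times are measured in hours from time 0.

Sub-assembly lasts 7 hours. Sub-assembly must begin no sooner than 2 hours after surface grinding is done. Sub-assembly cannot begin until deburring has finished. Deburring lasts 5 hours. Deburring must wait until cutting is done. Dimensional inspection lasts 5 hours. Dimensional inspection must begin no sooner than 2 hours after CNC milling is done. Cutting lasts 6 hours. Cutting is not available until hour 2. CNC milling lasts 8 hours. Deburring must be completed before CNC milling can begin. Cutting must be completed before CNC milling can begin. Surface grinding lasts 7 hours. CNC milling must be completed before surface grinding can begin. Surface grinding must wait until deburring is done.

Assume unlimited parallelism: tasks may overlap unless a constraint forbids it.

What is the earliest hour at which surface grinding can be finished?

After its own release at hour 2, cutting can start at hour 2 and finishes at hour 8.
After cutting (finishes hour 8), deburring can start at hour 8 and finishes at hour 13.
CNC milling has to wait for deburring (finishes hour 13); cutting (finishes hour 8). The latest of these is hour 13, so CNC milling runs hour 13 to 13 + 8 = hour 21.
Surface grinding needs all of CNC milling (finishes hour 21); deburring (finishes hour 13). That puts its earliest start at hour 21; it finishes at 21 + 7 = hour 28.

28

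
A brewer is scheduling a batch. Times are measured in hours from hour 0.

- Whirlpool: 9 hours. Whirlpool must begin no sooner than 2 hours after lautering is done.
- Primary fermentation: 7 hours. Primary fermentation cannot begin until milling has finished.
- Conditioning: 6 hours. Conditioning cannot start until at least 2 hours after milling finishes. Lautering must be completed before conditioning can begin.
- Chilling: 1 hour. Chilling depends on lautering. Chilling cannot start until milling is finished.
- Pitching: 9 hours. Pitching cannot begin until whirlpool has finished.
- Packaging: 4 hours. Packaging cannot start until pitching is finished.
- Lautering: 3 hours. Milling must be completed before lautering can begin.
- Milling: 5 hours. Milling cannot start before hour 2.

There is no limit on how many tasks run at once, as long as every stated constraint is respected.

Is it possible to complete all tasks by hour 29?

No

Milling waits on its own release at hour 2, so it starts at hour 2 and finishes at 2 + 5 = hour 7.
Primary fermentation waits on milling (finishes hour 7), so it starts at hour 7 and finishes at 7 + 7 = hour 14.
Lautering cannot begin until milling (finishes hour 7). It runs from hour 7 to 7 + 3 = hour 10.
For conditioning: milling (finishes hour 7, plus 2-hour gap → hour 9); lautering (finishes hour 10). Taking the maximum gives a start of hour 10, and it finishes at 10 + 6 = hour 16.
Chilling cannot start until lautering (finishes hour 10); milling (finishes hour 7). The controlling bound is hour 10, so chilling finishes at 10 + 1 = hour 11.
Whirlpool cannot begin until lautering (finishes hour 10, plus 2-hour gap → hour 12). It runs from hour 12 to 12 + 9 = hour 21.
After whirlpool (finishes hour 21), pitching can start at hour 21 and finishes at hour 30.
Packaging waits on pitching (finishes hour 30), so it starts at hour 30 and finishes at 30 + 4 = hour 34.
The earliest everything can be done is hour 34, which is after the deadline of 29, so it is not possible.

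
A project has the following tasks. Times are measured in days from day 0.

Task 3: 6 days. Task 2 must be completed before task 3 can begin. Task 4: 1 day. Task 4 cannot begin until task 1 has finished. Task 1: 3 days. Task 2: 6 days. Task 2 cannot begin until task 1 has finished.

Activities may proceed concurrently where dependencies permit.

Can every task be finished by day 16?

Task 1 has no prerequisites, so it starts at day 0 and finishes at day 3.
After task 1 (finishes day 3), task 4 can start at day 3 and finishes at day 4.
After task 1 (finishes day 3), task 2 can start at day 3 and finishes at day 9.
Task 3 cannot begin until task 2 (finishes day 9). It runs from day 9 to 9 + 6 = day 15.
Every task is finished by day 15, which is no later than the deadline of 16, so the schedule is feasible.

Yes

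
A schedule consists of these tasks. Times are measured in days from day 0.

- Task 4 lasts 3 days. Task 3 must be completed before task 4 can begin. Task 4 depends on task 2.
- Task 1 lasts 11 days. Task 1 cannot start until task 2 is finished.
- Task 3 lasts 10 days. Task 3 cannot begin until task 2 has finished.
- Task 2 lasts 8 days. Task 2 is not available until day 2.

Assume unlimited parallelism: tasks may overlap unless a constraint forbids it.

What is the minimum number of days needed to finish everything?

After its own release at day 2, task 2 can start at day 2 and finishes at day 10.
Task 3 cannot begin until task 2 (finishes day 10). It runs from day 10 to 10 + 10 = day 20.
Task 4 cannot start until task 3 (finishes day 20); task 2 (finishes day 10). The controlling bound is day 20, so task 4 finishes at 20 + 3 = day 23.
Task 1 waits on task 2 (finishes day 10), so it starts at day 10 and finishes at 10 + 11 = day 21.
All tasks are finished once the last one completes. Finish times: Task 1 at 21, Task 2 at 10, Task 3 at 20, Task 4 at 23. The latest is day 23.

23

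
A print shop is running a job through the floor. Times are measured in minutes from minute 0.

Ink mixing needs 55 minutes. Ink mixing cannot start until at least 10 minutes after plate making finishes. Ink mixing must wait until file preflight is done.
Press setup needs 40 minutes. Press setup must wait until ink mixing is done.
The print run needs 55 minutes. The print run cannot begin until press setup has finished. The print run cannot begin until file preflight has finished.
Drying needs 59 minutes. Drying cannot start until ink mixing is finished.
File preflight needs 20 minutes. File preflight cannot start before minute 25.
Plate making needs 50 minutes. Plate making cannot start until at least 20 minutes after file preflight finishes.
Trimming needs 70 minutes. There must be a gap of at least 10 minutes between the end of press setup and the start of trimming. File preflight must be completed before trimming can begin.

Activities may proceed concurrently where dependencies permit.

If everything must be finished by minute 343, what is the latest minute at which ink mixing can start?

The print run has no dependents, so it just needs to finish by minute 343. Starting by 343 − 55 = minute 288 achieves that.
To finish by minute 343, trimming (duration 70) must start no later than minute 273.
Press setup must finish in time for the print run (must start by minute 288); trimming (must start by minute 273, minus 10-minute gap → minute 263). The tightest is minute 263, so press setup must start by 263 − 40 = minute 223.
Drying has no dependents, so it just needs to finish by minute 343. Starting by 343 − 59 = minute 284 achieves that.
Ink mixing has several dependents: press setup (must start by minute 223); drying (must start by minute 284). The earliest of those limits is minute 223, so ink mixing must start by 223 − 55 = minute 168.

168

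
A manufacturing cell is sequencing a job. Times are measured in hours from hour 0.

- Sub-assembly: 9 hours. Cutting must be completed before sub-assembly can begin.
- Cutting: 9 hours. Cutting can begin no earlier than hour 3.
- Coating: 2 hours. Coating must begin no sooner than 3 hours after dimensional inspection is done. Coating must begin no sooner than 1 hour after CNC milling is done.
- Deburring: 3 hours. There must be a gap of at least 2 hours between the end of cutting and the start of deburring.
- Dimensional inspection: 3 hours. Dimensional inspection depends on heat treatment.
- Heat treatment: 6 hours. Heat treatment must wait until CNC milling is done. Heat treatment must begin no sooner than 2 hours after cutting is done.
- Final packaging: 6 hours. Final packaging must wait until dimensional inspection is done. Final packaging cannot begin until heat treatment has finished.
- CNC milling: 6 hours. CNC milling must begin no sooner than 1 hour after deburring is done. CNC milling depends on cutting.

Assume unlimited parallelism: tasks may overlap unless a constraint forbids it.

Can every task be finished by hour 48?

Yes

Cutting waits on its own release at hour 3, so it starts at hour 3 and finishes at 3 + 9 = hour 12.
Sub-assembly waits on cutting (finishes hour 12), so it starts at hour 12 and finishes at 12 + 9 = hour 21.
Deburring waits on cutting (finishes hour 12, plus 2-hour gap → hour 14), so it starts at hour 14 and finishes at 14 + 3 = hour 17.
CNC milling needs all of deburring (finishes hour 17, plus 1-hour gap → hour 18); cutting (finishes hour 12). That puts its earliest start at hour 18; it finishes at 18 + 6 = hour 24.
Heat treatment cannot start until CNC milling (finishes hour 24); cutting (finishes hour 12, plus 2-hour gap → hour 14). The controlling bound is hour 24, so heat treatment finishes at 24 + 6 = hour 30.
Dimensional inspection waits on heat treatment (finishes hour 30), so it starts at hour 30 and finishes at 30 + 3 = hour 33.
Final packaging has to wait for dimensional inspection (finishes hour 33); heat treatment (finishes hour 30). The latest of these is hour 33, so final packaging runs hour 33 to 33 + 6 = hour 39.
For coating: dimensional inspection (finishes hour 33, plus 3-hour gap → hour 36); CNC milling (finishes hour 24, plus 1-hour gap → hour 25). Taking the maximum gives a start of hour 36, and it finishes at 36 + 2 = hour 38.
Every task is finished by hour 39, which is no later than the deadline of 48, so the schedule is feasible.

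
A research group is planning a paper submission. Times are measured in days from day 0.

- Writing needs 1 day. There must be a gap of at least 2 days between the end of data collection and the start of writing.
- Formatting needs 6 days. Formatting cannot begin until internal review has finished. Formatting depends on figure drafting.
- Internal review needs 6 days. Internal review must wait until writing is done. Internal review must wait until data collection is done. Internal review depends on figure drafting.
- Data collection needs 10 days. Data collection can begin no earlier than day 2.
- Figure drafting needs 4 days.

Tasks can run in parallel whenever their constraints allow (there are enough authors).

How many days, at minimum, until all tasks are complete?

27

Figure drafting can start immediately at day 0; it finishes at day 4.
Data collection cannot begin until its own release at day 2. It runs from day 2 to 2 + 10 = day 12.
After data collection (finishes day 12, plus 2-day gap → day 14), writing can start at day 14 and finishes at day 15.
Internal review cannot start until writing (finishes day 15); data collection (finishes day 12); figure drafting (finishes day 4). The controlling bound is day 15, so internal review finishes at 15 + 6 = day 21.
Formatting has to wait for internal review (finishes day 21); figure drafting (finishes day 4). The latest of these is day 21, so formatting runs day 21 to 21 + 6 = day 27.
All tasks are finished once the last one completes. Finish times: Data collection at 12, Figure drafting at 4, Writing at 15, Internal review at 21, Formatting at 27. The latest is day 27.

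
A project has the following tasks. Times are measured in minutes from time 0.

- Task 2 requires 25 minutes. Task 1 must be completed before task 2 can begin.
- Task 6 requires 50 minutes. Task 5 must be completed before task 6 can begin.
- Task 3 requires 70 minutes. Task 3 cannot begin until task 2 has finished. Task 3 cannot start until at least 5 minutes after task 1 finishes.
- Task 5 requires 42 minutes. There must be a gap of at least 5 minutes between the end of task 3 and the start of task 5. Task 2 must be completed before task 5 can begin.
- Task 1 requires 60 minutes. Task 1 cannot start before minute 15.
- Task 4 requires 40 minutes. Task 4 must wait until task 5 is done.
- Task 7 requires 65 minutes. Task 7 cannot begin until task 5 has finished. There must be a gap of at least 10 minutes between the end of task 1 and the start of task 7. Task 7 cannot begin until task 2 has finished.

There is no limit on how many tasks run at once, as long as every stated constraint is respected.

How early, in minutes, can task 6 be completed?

267

After its own release at minute 15, task 1 can start at minute 15 and finishes at minute 75.
Task 2 waits on task 1 (finishes minute 75), so it starts at minute 75 and finishes at 75 + 25 = minute 100.
Task 3 has to wait for task 2 (finishes minute 100); task 1 (finishes minute 75, plus 5-minute gap → minute 80). The latest of these is minute 100, so task 3 runs minute 100 to 100 + 70 = minute 170.
Task 5 needs all of task 3 (finishes minute 170, plus 5-minute gap → minute 175); task 2 (finishes minute 100). That puts its earliest start at minute 175; it finishes at 175 + 42 = minute 217.
Task 6 cannot begin until task 5 (finishes minute 217). It runs from minute 217 to 217 + 50 = minute 267.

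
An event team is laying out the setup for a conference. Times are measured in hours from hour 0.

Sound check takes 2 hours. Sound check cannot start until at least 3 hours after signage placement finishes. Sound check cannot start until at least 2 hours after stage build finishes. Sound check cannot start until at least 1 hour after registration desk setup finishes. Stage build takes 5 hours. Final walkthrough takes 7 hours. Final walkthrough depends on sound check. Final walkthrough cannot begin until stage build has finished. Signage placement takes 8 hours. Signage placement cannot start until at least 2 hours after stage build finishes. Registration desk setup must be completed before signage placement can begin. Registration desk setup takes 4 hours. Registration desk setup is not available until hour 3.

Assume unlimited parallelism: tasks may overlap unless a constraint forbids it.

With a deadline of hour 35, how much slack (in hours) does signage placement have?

After its own release at hour 3, registration desk setup can start at hour 3 and finishes at hour 7.
Nothing blocks stage build, so it runs from hour 0 to hour 5.
For signage placement: stage build (finishes hour 5, plus 2-hour gap → hour 7); registration desk setup (finishes hour 7). Taking the maximum gives a start of hour 7, and it finishes at 7 + 8 = hour 15.

Working backward from the deadline:
Final walkthrough has no dependents, so it just needs to finish by hour 35. Starting by 35 − 7 = hour 28 achieves that.
Sound check must finish before final walkthrough (must start by hour 28). With a 2-hour duration, sound check must start by 28 − 2 = hour 26.
Signage placement feeds into sound check (must start by hour 26, minus 3-hour gap → hour 23); so signage placement must finish by hour 23 and therefore start by hour 15.
So signage placement can start as early as hour 7 and as late as hour 15, giving 15 − 7 = 8 hours of slack.

8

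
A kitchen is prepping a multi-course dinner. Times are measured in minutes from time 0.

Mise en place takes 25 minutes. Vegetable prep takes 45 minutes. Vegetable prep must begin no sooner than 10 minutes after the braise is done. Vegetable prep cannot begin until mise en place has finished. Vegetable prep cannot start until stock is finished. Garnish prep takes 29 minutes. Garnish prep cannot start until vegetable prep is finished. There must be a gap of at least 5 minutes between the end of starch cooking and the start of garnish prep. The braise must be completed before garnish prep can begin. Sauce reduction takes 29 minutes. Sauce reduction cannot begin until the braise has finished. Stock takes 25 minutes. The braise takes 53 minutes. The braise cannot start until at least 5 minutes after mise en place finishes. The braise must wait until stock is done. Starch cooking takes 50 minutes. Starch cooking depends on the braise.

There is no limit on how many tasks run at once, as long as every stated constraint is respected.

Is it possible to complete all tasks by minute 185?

Yes

Nothing blocks stock, so it runs from minute 0 to minute 25.
Nothing blocks mise en place, so it runs from minute 0 to minute 25.
The braise cannot start until mise en place (finishes minute 25, plus 5-minute gap → minute 30); stock (finishes minute 25). The controlling bound is minute 30, so the braise finishes at 30 + 53 = minute 83.
Starch cooking cannot begin until the braise (finishes minute 83). It runs from minute 83 to 83 + 50 = minute 133.
Sauce reduction waits on the braise (finishes minute 83), so it starts at minute 83 and finishes at 83 + 29 = minute 112.
Vegetable prep cannot start until the braise (finishes minute 83, plus 10-minute gap → minute 93); mise en place (finishes minute 25); stock (finishes minute 25). The controlling bound is minute 93, so vegetable prep finishes at 93 + 45 = minute 138.
Garnish prep has to wait for vegetable prep (finishes minute 138); starch cooking (finishes minute 133, plus 5-minute gap → minute 138); the braise (finishes minute 83). The latest of these is minute 138, so garnish prep runs minute 138 to 138 + 29 = minute 167.
Every task is finished by minute 167, which is no later than the deadline of 185, so the schedule is feasible.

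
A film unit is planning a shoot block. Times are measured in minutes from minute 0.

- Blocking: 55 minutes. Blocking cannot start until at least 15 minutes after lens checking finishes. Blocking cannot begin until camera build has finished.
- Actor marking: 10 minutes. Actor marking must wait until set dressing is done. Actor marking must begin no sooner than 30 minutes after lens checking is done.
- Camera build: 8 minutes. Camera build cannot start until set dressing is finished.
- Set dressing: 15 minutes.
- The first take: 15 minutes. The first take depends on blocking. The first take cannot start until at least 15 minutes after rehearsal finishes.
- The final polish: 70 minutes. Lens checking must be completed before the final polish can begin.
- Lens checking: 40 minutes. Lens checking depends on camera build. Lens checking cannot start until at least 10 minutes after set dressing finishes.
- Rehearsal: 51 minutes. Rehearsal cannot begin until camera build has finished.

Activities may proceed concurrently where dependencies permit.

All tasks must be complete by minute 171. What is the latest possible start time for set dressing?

21

The first take must finish by minute 171; it takes 15 minutes, so it must start by 171 − 15 = minute 156.
Blocking must finish before the first take (must start by minute 156). With a 55-minute duration, blocking must start by 156 − 55 = minute 101.
Nothing follows actor marking; the deadline of minute 171 is its only limit. It must start by 171 − 10 = minute 161.
Nothing follows the final polish; the deadline of minute 171 is its only limit. It must start by 171 − 70 = minute 101.
Lens checking feeds blocking (must start by minute 101, minus 15-minute gap → minute 86); actor marking (must start by minute 161, minus 30-minute gap → minute 131); the final polish (must start by minute 101). Taking the minimum, lens checking must finish by minute 86 and start by 86 − 40 = minute 46.
Since the first take (must start by minute 156, minus 15-minute gap → minute 141) depends on it, rehearsal must finish by minute 141. Backing off its 51-minute duration gives a latest start of minute 90.
Camera build has several dependents: lens checking (must start by minute 46); blocking (must start by minute 101); rehearsal (must start by minute 90). The earliest of those limits is minute 46, so camera build must start by 46 − 8 = minute 38.
Set dressing feeds camera build (must start by minute 38); lens checking (must start by minute 46, minus 10-minute gap → minute 36); actor marking (must start by minute 161). Taking the minimum, set dressing must finish by minute 36 and start by 36 − 15 = minute 21.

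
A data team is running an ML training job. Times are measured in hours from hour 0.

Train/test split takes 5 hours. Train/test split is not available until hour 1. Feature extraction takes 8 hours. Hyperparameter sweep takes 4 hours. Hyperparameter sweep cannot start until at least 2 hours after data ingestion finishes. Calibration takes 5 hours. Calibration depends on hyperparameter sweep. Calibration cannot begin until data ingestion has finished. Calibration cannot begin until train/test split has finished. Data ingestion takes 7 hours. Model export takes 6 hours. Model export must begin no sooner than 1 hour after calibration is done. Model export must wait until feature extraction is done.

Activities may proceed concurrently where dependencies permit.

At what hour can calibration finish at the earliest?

Train/test split cannot begin until its own release at hour 1. It runs from hour 1 to 1 + 5 = hour 6.
Nothing blocks data ingestion, so it runs from hour 0 to hour 7.
After data ingestion (finishes hour 7, plus 2-hour gap → hour 9), hyperparameter sweep can start at hour 9 and finishes at hour 13.
Calibration cannot start until hyperparameter sweep (finishes hour 13); data ingestion (finishes hour 7); train/test split (finishes hour 6). The controlling bound is hour 13, so calibration finishes at 13 + 5 = hour 18.

18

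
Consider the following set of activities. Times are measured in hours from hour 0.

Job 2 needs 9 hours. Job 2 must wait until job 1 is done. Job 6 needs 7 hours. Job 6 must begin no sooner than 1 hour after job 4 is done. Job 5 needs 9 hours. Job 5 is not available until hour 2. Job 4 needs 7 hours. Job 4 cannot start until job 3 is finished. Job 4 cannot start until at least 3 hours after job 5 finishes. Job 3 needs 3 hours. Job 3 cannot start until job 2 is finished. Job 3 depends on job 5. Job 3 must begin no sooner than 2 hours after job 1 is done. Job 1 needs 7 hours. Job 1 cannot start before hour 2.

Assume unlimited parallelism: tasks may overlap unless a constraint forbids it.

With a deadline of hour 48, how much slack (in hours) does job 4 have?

12

Job 5 waits on its own release at hour 2, so it starts at hour 2 and finishes at 2 + 9 = hour 11.
Job 1 waits on its own release at hour 2, so it starts at hour 2 and finishes at 2 + 7 = hour 9.
Job 2 cannot begin until job 1 (finishes hour 9). It runs from hour 9 to 9 + 9 = hour 18.
For job 3: job 2 (finishes hour 18); job 5 (finishes hour 11); job 1 (finishes hour 9, plus 2-hour gap → hour 11). Taking the maximum gives a start of hour 18, and it finishes at 18 + 3 = hour 21.
Job 4 has to wait for job 3 (finishes hour 21); job 5 (finishes hour 11, plus 3-hour gap → hour 14). The latest of these is hour 21, so job 4 runs hour 21 to 21 + 7 = hour 28.

Working backward from the deadline:
To finish by hour 48, job 6 (duration 7) must start no later than hour 41.
Job 4 has to be done before job 6 (must start by hour 41, minus 1-hour gap → hour 40). That means finishing by hour 40, i.e. starting by 40 − 7 = hour 33.
So job 4 can start as early as hour 21 and as late as hour 33, giving 33 − 21 = 12 hours of slack.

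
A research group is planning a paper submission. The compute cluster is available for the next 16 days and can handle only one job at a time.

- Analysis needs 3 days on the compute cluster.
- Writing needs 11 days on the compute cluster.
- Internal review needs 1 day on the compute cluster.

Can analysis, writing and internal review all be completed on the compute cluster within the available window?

Yes

Running back to back, the jobs need 3 + 11 + 1 = 15 days on the compute cluster.
Since 15 ≤ 16, they fit within the window.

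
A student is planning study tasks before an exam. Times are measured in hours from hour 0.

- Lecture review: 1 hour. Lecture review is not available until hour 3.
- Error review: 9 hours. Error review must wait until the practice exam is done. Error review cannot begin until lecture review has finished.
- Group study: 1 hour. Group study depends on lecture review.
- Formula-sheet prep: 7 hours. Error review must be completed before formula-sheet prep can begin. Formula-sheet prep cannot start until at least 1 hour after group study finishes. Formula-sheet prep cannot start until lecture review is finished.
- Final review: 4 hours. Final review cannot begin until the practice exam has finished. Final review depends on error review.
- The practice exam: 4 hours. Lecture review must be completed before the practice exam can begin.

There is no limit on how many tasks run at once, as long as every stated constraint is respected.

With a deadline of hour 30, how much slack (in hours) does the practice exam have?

Lecture review cannot begin until its own release at hour 3. It runs from hour 3 to 3 + 1 = hour 4.
After lecture review (finishes hour 4), the practice exam can start at hour 4 and finishes at hour 8.

Working backward from the deadline:
Nothing follows formula-sheet prep; the deadline of hour 30 is its only limit. It must start by 30 − 7 = hour 23.
Final review has no dependents, so it just needs to finish by hour 30. Starting by 30 − 4 = hour 26 achieves that.
For error review: formula-sheet prep (must start by hour 23); final review (must start by hour 26). The most restrictive is hour 23; with a 9-hour duration, error review must start by hour 14.
The practice exam has several dependents: error review (must start by hour 14); final review (must start by hour 26). The earliest of those limits is hour 14, so the practice exam must start by 14 − 4 = hour 10.
So the practice exam can start as early as hour 4 and as late as hour 10, giving 10 − 4 = 6 hours of slack.

6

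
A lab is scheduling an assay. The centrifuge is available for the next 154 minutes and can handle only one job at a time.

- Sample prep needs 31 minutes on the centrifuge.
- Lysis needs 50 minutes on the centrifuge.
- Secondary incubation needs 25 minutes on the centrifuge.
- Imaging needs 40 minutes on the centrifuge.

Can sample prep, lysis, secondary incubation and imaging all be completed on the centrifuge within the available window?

Running back to back, the jobs need 31 + 50 + 25 + 40 = 146 minutes on the centrifuge.
Since 146 ≤ 154, they fit within the window.

Yes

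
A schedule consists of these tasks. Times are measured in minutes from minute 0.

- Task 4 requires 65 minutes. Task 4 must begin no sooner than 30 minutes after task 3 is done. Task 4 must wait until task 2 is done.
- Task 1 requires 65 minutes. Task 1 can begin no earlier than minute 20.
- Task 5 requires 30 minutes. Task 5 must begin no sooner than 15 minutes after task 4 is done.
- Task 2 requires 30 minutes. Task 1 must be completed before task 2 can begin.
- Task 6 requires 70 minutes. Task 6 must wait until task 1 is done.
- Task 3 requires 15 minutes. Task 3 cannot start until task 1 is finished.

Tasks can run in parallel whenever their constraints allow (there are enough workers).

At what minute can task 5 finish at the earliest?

240

Task 1 cannot begin until its own release at minute 20. It runs from minute 20 to 20 + 65 = minute 85.
Task 3 cannot begin until task 1 (finishes minute 85). It runs from minute 85 to 85 + 15 = minute 100.
After task 1 (finishes minute 85), task 2 can start at minute 85 and finishes at minute 115.
For task 4: task 3 (finishes minute 100, plus 30-minute gap → minute 130); task 2 (finishes minute 115). Taking the maximum gives a start of minute 130, and it finishes at 130 + 65 = minute 195.
Task 5 waits on task 4 (finishes minute 195, plus 15-minute gap → minute 210), so it starts at minute 210 and finishes at 210 + 30 = minute 240.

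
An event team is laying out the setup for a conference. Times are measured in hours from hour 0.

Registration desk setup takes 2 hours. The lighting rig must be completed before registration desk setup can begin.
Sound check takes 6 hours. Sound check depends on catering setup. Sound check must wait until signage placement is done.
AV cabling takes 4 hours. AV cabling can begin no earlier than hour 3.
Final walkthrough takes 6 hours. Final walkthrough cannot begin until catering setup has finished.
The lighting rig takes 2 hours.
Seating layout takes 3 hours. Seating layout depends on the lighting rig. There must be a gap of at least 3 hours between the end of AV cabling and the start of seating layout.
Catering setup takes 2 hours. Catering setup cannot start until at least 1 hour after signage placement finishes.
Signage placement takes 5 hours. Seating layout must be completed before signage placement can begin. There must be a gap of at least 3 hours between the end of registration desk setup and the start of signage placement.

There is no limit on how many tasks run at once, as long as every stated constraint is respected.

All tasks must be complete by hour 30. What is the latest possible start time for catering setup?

Nothing follows sound check; the deadline of hour 30 is its only limit. It must start by 30 − 6 = hour 24.
Final walkthrough must finish by hour 30; it takes 6 hours, so it must start by 30 − 6 = hour 24.
For catering setup: sound check (must start by hour 24); final walkthrough (must start by hour 24). The most restrictive is hour 24; with a 2-hour duration, catering setup must start by hour 22.

22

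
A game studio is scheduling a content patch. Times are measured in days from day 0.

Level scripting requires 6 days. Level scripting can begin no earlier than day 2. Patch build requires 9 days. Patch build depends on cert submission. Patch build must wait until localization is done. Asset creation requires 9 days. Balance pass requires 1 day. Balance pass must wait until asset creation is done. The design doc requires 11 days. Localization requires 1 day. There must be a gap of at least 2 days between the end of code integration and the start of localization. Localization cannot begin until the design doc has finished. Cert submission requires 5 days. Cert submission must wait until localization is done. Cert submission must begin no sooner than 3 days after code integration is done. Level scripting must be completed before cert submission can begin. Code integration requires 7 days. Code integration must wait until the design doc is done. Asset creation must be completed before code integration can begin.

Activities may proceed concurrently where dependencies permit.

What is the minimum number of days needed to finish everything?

35

Level scripting cannot begin until its own release at day 2. It runs from day 2 to 2 + 6 = day 8.
Nothing blocks asset creation, so it runs from day 0 to day 9.
Balance pass cannot begin until asset creation (finishes day 9). It runs from day 9 to 9 + 1 = day 10.
The design doc can start immediately at day 0; it finishes at day 11.
Code integration has to wait for the design doc (finishes day 11); asset creation (finishes day 9). The latest of these is day 11, so code integration runs day 11 to 11 + 7 = day 18.
Localization cannot start until code integration (finishes day 18, plus 2-day gap → day 20); the design doc (finishes day 11). The controlling bound is day 20, so localization finishes at 20 + 1 = day 21.
For cert submission: localization (finishes day 21); code integration (finishes day 18, plus 3-day gap → day 21); level scripting (finishes day 8). Taking the maximum gives a start of day 21, and it finishes at 21 + 5 = day 26.
Patch build needs all of cert submission (finishes day 26); localization (finishes day 21). That puts its earliest start at day 26; it finishes at 26 + 9 = day 35.
All tasks are finished once the last one completes. Finish times: The design doc at 11, Asset creation at 9, Level scripting at 8, Code integration at 18, Balance pass at 10, Localization at 21, Cert submission at 26, Patch build at 35. The latest is day 35.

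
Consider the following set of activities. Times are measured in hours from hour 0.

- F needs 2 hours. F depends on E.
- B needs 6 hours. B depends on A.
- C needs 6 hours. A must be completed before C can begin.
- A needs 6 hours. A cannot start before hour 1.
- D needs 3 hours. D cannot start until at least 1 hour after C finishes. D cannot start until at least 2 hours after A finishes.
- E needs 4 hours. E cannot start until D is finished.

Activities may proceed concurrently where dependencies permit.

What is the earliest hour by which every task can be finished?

A cannot begin until its own release at hour 1. It runs from hour 1 to 1 + 6 = hour 7.
C waits on A (finishes hour 7), so it starts at hour 7 and finishes at 7 + 6 = hour 13.
D needs all of C (finishes hour 13, plus 1-hour gap → hour 14); A (finishes hour 7, plus 2-hour gap → hour 9). That puts its earliest start at hour 14; it finishes at 14 + 3 = hour 17.
E cannot begin until D (finishes hour 17). It runs from hour 17 to 17 + 4 = hour 21.
F cannot begin until E (finishes hour 21). It runs from hour 21 to 21 + 2 = hour 23.
After A (finishes hour 7), B can start at hour 7 and finishes at hour 13.
All tasks are finished once the last one completes. Finish times: A at 7, B at 13, C at 13, D at 17, E at 21, F at 23. The latest is hour 23.

23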